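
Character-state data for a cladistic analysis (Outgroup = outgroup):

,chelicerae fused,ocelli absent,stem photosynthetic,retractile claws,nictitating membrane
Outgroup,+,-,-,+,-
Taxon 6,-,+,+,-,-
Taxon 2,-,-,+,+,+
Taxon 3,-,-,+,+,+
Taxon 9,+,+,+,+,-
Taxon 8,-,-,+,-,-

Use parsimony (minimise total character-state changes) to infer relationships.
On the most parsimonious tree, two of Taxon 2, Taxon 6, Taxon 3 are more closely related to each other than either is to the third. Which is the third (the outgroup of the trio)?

Character polarity is set by the outgroup: the derived state is whichever differs from the outgroup's state, so for chelicerae fused, retractile claws the derived state is '-', and for the remaining characters it is '+'.
chelicerae fused: derived state '-' in Taxon 2, Taxon 3, Taxon 6, and Taxon 8 only — synapomorphy for {Taxon 2, Taxon 3, Taxon 6, Taxon 8}.
ocelli absent groups Taxon 6 and Taxon 9, which is incompatible with the clades supported by the remaining characters; treating it as convergent (homoplasy) costs fewer steps than any alternative tree.
stem photosynthetic (derived state '+') is shared by all ingroup taxa — unites the whole ingroup.
retractile claws (derived state '-') is shared by Taxon 6 and Taxon 8 — a synapomorphy uniting that clade.
Only Taxon 2 and Taxon 3 show the derived state '+' for nictitating membrane, supporting them as a clade.
Most parsimonious ingroup topology: (((Taxon 6,Taxon 8),(Taxon 2,Taxon 3)),Taxon 9).
Taxon 2 and Taxon 3 share a more recent common ancestor with each other than either does with Taxon 6, so Taxon 6 is the least closely related of the three.

Taxon 6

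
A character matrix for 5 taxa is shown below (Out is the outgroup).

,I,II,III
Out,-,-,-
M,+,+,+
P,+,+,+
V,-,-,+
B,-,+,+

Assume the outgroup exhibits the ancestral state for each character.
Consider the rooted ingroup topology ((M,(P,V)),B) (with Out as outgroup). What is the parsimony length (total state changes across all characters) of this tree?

Map each character onto ((M,(P,V)),B) (rooted by Out) and count the minimum state changes it requires (Fitch parsimony):
I: 2; II: 2; III: 1.
Total tree length = 5.

5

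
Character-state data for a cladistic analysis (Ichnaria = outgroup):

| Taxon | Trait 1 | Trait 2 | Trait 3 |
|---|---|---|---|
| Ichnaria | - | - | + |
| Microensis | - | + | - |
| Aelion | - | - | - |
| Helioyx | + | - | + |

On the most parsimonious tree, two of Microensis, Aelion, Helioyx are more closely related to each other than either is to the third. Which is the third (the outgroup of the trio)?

Helioyx

Character polarity is set by the outgroup: the derived state is whichever differs from the outgroup's state, so for Trait 3 the derived state is '-', and for the remaining characters it is '+'.
Trait 1: derived state '+' in Helioyx only — an autapomorphy, so it tells us nothing about relationships among taxa.
Trait 2: derived state '+' in Microensis only — an autapomorphy, so it tells us nothing about relationships among taxa.
Only Aelion and Microensis show the derived state '-' for Trait 3, supporting them as a clade.
Most parsimonious ingroup topology: ((Microensis,Aelion),Helioyx).
Aelion and Microensis share a more recent common ancestor with each other than either does with Helioyx, so Helioyx is the least closely related of the three.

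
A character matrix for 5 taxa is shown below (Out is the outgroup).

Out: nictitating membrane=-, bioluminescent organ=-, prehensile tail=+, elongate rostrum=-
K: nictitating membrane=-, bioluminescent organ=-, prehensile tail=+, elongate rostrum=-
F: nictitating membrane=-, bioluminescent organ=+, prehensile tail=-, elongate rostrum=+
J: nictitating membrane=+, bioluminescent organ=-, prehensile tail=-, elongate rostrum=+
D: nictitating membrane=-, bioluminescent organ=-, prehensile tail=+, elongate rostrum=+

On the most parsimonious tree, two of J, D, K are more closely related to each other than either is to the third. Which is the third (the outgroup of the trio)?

Character polarity is set by the outgroup: the derived state is whichever differs from the outgroup's state, so for prehensile tail the derived state is '-', and for the remaining characters it is '+'.
nictitating membrane: derived state '+' in J only — an autapomorphy, so it tells us nothing about relationships among taxa.
bioluminescent organ (derived state '+') is unique to F (autapomorphy; uninformative for grouping).
Only F and J show the derived state '-' for prehensile tail, supporting them as a clade.
Only D, F, and J show the derived state '+' for elongate rostrum, supporting them as a clade.
Most parsimonious ingroup topology: (K,((F,J),D)).
J and D share a more recent common ancestor with each other than either does with K, so K is the least closely related of the three.

K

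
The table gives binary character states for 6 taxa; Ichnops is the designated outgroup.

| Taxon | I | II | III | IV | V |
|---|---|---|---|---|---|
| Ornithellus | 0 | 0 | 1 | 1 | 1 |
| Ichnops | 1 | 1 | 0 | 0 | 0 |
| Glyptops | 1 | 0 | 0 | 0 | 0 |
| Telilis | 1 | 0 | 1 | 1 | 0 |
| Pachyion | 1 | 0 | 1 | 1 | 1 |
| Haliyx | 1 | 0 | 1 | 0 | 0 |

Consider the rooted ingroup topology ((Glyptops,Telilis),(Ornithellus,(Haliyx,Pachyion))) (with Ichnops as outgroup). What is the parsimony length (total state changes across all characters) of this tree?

9

Map each character onto ((Glyptops,Telilis),(Ornithellus,(Haliyx,Pachyion))) (rooted by Ichnops) and count the minimum state changes it requires (Fitch parsimony):
I: 1; II: 1; III: 2; IV: 3; V: 2.
Total tree length = 9.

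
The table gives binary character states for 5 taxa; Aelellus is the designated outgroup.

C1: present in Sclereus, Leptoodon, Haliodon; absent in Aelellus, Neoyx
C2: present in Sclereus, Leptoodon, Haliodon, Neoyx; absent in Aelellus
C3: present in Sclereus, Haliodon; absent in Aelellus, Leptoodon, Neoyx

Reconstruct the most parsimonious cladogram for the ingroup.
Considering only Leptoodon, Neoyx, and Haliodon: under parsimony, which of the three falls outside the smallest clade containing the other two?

The outgroup has state 'absent' for every character, so 'present' is the derived state throughout.
Only Haliodon, Leptoodon, and Sclereus show the derived state 'present' for C1, supporting them as a clade.
All ingroup taxa share the derived state 'present' for C2; it defines the ingroup but does not resolve relationships within it.
Only Haliodon and Sclereus show the derived state 'present' for C3, supporting them as a clade.
Most parsimonious ingroup topology: (((Sclereus,Haliodon),Leptoodon),Neoyx).
Haliodon and Leptoodon share a more recent common ancestor with each other than either does with Neoyx, so Neoyx is the least closely related of the three.

Neoyx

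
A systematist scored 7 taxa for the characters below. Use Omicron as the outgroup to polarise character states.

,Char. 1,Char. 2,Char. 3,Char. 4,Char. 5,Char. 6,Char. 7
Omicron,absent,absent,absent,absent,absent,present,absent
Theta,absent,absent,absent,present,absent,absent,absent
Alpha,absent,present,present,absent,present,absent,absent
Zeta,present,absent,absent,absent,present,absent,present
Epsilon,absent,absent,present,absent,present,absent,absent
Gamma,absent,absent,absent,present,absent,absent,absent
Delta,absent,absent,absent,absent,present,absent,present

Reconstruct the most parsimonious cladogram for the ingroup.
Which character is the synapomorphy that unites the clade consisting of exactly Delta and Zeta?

Character polarity is set by the outgroup: the derived state is whichever differs from the outgroup's state, so for Char. 6 the derived state is 'absent', and for the remaining characters it is 'present'.
Char. 1: derived state 'present' in Zeta only — an autapomorphy, so it tells us nothing about relationships among taxa.
Char. 2: derived state 'present' in Alpha only — an autapomorphy, so it tells us nothing about relationships among taxa.
Char. 3: derived state 'present' in Alpha and Epsilon only — synapomorphy for {Alpha, Epsilon}.
Char. 4 (derived state 'present') is shared by Gamma and Theta — a synapomorphy uniting that clade.
Only Alpha, Delta, Epsilon, and Zeta show the derived state 'present' for Char. 5, supporting them as a clade.
Char. 6 (derived state 'absent') is shared by all ingroup taxa — unites the whole ingroup.
Only Delta and Zeta show the derived state 'present' for Char. 7, supporting them as a clade.
Most parsimonious ingroup topology: ((Theta,Gamma),((Alpha,Epsilon),(Zeta,Delta))).
The clade {Delta, Zeta} is supported by Char. 7: its derived state 'present' occurs in exactly those taxa and in no other taxon (including the outgroup).

Char. 7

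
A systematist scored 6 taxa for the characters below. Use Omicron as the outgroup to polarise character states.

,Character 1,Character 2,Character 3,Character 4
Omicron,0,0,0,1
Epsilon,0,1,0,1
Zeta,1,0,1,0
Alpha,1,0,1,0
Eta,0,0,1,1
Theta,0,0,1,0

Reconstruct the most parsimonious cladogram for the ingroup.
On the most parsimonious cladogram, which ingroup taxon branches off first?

Character polarity is set by the outgroup: the derived state is whichever differs from the outgroup's state, so for Character 4 the derived state is '0', and for the remaining characters it is '1'.
Character 1: derived state '1' in Alpha and Zeta only — synapomorphy for {Alpha, Zeta}.
Character 2 (derived state '1') is unique to Epsilon (autapomorphy; uninformative for grouping).
Character 3 (derived state '1') is shared by Alpha, Eta, Theta, and Zeta — a synapomorphy uniting that clade.
Character 4 (derived state '0') is shared by Alpha, Theta, and Zeta — a synapomorphy uniting that clade.
Most parsimonious ingroup topology: (Epsilon,(((Zeta,Alpha),Theta),Eta)).
Epsilon is sister to the clade containing all other ingroup taxa, so it is the earliest-diverging (most basal) ingroup lineage.

Epsilon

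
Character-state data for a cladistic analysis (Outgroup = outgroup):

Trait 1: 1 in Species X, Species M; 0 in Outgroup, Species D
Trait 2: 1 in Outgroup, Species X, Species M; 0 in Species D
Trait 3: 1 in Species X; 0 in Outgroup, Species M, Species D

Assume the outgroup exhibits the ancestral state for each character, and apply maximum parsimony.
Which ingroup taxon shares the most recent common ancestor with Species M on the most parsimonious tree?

Character polarity is set by the outgroup: the derived state is whichever differs from the outgroup's state, so for Trait 2 the derived state is '0', and for the remaining characters it is '1'.
Trait 1 (derived state '1') is shared by Species M and Species X — a synapomorphy uniting that clade.
Trait 2 (derived state '0') is unique to Species D (autapomorphy; uninformative for grouping).
Trait 3 (derived state '1') is unique to Species X (autapomorphy; uninformative for grouping).
Most parsimonious ingroup topology: ((Species X,Species M),Species D).
Species M and Species X form a cherry on this tree, so they are sister taxa.

Species X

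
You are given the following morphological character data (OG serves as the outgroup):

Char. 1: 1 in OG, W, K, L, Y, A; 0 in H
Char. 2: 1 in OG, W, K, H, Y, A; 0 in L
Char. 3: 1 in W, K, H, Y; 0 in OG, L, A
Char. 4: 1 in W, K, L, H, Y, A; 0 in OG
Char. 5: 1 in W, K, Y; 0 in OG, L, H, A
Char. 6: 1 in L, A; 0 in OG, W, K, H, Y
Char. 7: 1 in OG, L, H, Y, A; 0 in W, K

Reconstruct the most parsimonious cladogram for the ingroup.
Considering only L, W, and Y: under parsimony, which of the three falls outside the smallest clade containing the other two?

Character polarity is set by the outgroup: the derived state is whichever differs from the outgroup's state, so for Char. 1, Char. 2, Char. 7 the derived state is '0', and for the remaining characters it is '1'.
Char. 1: derived state '0' in H only — an autapomorphy, so it tells us nothing about relationships among taxa.
Char. 2 (derived state '0') is unique to L (autapomorphy; uninformative for grouping).
Char. 3 (derived state '1') is shared by H, K, W, and Y — a synapomorphy uniting that clade.
Char. 4 (derived state '1') is shared by all ingroup taxa — unites the whole ingroup.
Only K, W, and Y show the derived state '1' for Char. 5, supporting them as a clade.
Only A and L show the derived state '1' for Char. 6, supporting them as a clade.
Char. 7 (derived state '0') is shared by K and W — a synapomorphy uniting that clade.
Most parsimonious ingroup topology: ((((W,K),Y),H),(L,A)).
W and Y share a more recent common ancestor with each other than either does with L, so L is the least closely related of the three.

L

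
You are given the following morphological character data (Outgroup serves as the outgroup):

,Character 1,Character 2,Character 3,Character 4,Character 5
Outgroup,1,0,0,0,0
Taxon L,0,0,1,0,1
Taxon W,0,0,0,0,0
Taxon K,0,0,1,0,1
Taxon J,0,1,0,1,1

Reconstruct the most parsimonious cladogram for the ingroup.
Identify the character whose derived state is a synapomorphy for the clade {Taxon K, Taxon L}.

Character 3

Character polarity is set by the outgroup: the derived state is whichever differs from the outgroup's state, so for Character 1 the derived state is '0', and for the remaining characters it is '1'.
All ingroup taxa share the derived state '0' for Character 1; it defines the ingroup but does not resolve relationships within it.
Character 2 (derived state '1') is unique to Taxon J (autapomorphy; uninformative for grouping).
Character 3 (derived state '1') is shared by Taxon K and Taxon L — a synapomorphy uniting that clade.
Character 4 (derived state '1') is unique to Taxon J (autapomorphy; uninformative for grouping).
Character 5: derived state '1' in Taxon J, Taxon K, and Taxon L only — synapomorphy for {Taxon J, Taxon K, Taxon L}.
Most parsimonious ingroup topology: (((Taxon L,Taxon K),Taxon J),Taxon W).
The clade {Taxon K, Taxon L} is supported by Character 3: its derived state '1' occurs in exactly those taxa and in no other taxon (including the outgroup).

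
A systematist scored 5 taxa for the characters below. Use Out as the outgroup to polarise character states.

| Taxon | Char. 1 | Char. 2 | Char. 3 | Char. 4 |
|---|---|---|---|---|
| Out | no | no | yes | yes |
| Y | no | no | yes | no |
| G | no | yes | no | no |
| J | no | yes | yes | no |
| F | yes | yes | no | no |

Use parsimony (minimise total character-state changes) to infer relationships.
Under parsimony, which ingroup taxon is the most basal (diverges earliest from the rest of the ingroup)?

Character polarity is set by the outgroup: the derived state is whichever differs from the outgroup's state, so for Char. 3, Char. 4 the derived state is 'no', and for the remaining characters it is 'yes'.
Char. 1: derived state 'yes' in F only — an autapomorphy, so it tells us nothing about relationships among taxa.
Char. 2 (derived state 'yes') is shared by F, G, and J — a synapomorphy uniting that clade.
Char. 3: derived state 'no' in F and G only — synapomorphy for {F, G}.
Char. 4 (derived state 'no') is shared by all ingroup taxa — unites the whole ingroup.
Most parsimonious ingroup topology: (Y,((G,F),J)).
Y is sister to the clade containing all other ingroup taxa, so it is the earliest-diverging (most basal) ingroup lineage.

Y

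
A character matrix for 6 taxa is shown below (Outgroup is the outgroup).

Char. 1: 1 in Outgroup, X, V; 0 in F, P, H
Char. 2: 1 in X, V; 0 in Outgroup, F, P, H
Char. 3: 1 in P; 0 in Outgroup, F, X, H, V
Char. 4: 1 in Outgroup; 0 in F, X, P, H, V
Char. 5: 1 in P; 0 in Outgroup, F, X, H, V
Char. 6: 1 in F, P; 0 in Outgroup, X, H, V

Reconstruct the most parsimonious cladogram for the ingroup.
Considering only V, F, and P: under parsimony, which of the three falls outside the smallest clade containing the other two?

Character polarity is set by the outgroup: the derived state is whichever differs from the outgroup's state, so for Char. 1, Char. 4 the derived state is '0', and for the remaining characters it is '1'.
Char. 1: derived state '0' in F, H, and P only — synapomorphy for {F, H, P}.
Char. 2 (derived state '1') is shared by V and X — a synapomorphy uniting that clade.
Char. 3: derived state '1' in P only — an autapomorphy, so it tells us nothing about relationships among taxa.
All ingroup taxa share the derived state '0' for Char. 4; it defines the ingroup but does not resolve relationships within it.
Char. 5 (derived state '1') is unique to P (autapomorphy; uninformative for grouping).
Char. 6: derived state '1' in F and P only — synapomorphy for {F, P}.
Most parsimonious ingroup topology: (((F,P),H),(X,V)).
F and P share a more recent common ancestor with each other than either does with V, so V is the least closely related of the three.

V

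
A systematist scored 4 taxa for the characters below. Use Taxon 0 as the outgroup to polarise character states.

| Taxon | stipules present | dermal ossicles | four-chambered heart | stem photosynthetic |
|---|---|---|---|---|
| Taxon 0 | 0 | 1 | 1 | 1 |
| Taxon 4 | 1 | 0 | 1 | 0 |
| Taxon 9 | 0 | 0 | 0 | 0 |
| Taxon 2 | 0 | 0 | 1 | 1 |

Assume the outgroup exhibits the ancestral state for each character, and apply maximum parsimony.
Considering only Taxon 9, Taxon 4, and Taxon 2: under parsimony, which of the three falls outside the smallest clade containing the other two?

Character polarity is set by the outgroup: the derived state is whichever differs from the outgroup's state, so for dermal ossicles, four-chambered heart, stem photosynthetic the derived state is '0', and for the remaining characters it is '1'.
stipules present (derived state '1') is unique to Taxon 4 (autapomorphy; uninformative for grouping).
dermal ossicles (derived state '0') is shared by all ingroup taxa — unites the whole ingroup.
four-chambered heart: derived state '0' in Taxon 9 only — an autapomorphy, so it tells us nothing about relationships among taxa.
Only Taxon 4 and Taxon 9 show the derived state '0' for stem photosynthetic, supporting them as a clade.
Most parsimonious ingroup topology: ((Taxon 4,Taxon 9),Taxon 2).
Taxon 9 and Taxon 4 share a more recent common ancestor with each other than either does with Taxon 2, so Taxon 2 is the least closely related of the three.

Taxon 2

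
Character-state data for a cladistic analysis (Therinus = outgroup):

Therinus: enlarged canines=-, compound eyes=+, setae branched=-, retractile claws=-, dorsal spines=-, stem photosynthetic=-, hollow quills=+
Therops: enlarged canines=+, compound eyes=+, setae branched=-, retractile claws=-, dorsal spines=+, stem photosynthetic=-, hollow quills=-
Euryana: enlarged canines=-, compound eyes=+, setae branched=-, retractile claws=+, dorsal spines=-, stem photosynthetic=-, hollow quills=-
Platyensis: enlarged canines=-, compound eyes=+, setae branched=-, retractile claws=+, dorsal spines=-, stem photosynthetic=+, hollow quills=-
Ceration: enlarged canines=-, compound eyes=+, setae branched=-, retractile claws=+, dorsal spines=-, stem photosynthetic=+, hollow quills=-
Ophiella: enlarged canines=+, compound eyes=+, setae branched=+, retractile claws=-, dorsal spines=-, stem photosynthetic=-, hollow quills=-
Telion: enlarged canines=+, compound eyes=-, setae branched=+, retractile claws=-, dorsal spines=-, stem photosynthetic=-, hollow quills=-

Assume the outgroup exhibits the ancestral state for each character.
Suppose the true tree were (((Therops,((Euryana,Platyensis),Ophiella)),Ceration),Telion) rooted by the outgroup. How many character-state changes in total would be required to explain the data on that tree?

Map each character onto (((Therops,((Euryana,Platyensis),Ophiella)),Ceration),Telion) (rooted by Therinus) and count the minimum state changes it requires (Fitch parsimony):
enlarged canines: 3; compound eyes: 1; setae branched: 2; retractile claws: 2; dorsal spines: 1; stem photosynthetic: 2; hollow quills: 1.
Total tree length = 12.

12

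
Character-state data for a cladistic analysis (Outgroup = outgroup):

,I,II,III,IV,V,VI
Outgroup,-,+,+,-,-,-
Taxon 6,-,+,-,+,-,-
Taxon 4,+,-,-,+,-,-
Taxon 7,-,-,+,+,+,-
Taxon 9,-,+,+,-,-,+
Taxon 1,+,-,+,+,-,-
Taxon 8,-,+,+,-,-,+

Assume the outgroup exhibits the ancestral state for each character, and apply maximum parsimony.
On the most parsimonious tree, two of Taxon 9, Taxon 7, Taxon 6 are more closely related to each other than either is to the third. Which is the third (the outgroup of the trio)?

Taxon 9

Character polarity is set by the outgroup: the derived state is whichever differs from the outgroup's state, so for II, III the derived state is '-', and for the remaining characters it is '+'.
I: derived state '+' in Taxon 1 and Taxon 4 only — synapomorphy for {Taxon 1, Taxon 4}.
II: derived state '-' in Taxon 1, Taxon 4, and Taxon 7 only — synapomorphy for {Taxon 1, Taxon 4, Taxon 7}.
III (state '-') occurs in Taxon 4 and Taxon 6 but conflicts with the nesting implied by the other characters — most parsimoniously interpreted as homoplasy.
Only Taxon 1, Taxon 4, Taxon 6, and Taxon 7 show the derived state '+' for IV, supporting them as a clade.
V (derived state '+') is unique to Taxon 7 (autapomorphy; uninformative for grouping).
Only Taxon 8 and Taxon 9 show the derived state '+' for VI, supporting them as a clade.
Most parsimonious ingroup topology: ((Taxon 6,((Taxon 4,Taxon 1),Taxon 7)),(Taxon 9,Taxon 8)).
Taxon 7 and Taxon 6 share a more recent common ancestor with each other than either does with Taxon 9, so Taxon 9 is the least closely related of the three.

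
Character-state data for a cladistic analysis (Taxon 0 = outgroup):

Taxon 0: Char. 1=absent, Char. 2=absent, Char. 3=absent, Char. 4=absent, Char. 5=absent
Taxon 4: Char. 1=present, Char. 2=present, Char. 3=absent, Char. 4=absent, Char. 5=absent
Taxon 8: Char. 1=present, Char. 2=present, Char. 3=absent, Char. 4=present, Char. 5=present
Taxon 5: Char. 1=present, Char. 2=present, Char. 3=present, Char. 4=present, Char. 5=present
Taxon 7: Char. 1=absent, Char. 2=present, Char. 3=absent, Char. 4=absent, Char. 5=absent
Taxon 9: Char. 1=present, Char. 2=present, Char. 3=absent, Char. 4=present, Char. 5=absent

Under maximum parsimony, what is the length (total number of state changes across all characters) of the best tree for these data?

The outgroup has state 'absent' for every character, so 'present' is the derived state throughout.
Char. 1 (derived state 'present') is shared by Taxon 4, Taxon 5, Taxon 8, and Taxon 9 — a synapomorphy uniting that clade.
All ingroup taxa share the derived state 'present' for Char. 2; it defines the ingroup but does not resolve relationships within it.
Char. 3 (derived state 'present') is unique to Taxon 5 (autapomorphy; uninformative for grouping).
Only Taxon 5, Taxon 8, and Taxon 9 show the derived state 'present' for Char. 4, supporting them as a clade.
Char. 5 (derived state 'present') is shared by Taxon 5 and Taxon 8 — a synapomorphy uniting that clade.
Most parsimonious ingroup topology: ((Taxon 4,((Taxon 8,Taxon 5),Taxon 9)),Taxon 7).
Changes per character on this tree: Char. 1: 1; Char. 2: 1; Char. 3: 1; Char. 4: 1; Char. 5: 1.
Total = 5.

5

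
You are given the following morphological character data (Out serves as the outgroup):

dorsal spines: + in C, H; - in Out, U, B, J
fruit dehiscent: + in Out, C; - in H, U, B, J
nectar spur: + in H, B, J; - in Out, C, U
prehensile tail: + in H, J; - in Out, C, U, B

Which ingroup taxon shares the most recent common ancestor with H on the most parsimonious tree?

Character polarity is set by the outgroup: the derived state is whichever differs from the outgroup's state, so for fruit dehiscent the derived state is '-', and for the remaining characters it is '+'.
dorsal spines (state '+') occurs in C and H but conflicts with the nesting implied by the other characters — most parsimoniously interpreted as homoplasy.
fruit dehiscent: derived state '-' in B, H, J, and U only — synapomorphy for {B, H, J, U}.
Only B, H, and J show the derived state '+' for nectar spur, supporting them as a clade.
prehensile tail: derived state '+' in H and J only — synapomorphy for {H, J}.
Most parsimonious ingroup topology: (C,(((H,J),B),U)).
H and J form a cherry on this tree, so they are sister taxa.

J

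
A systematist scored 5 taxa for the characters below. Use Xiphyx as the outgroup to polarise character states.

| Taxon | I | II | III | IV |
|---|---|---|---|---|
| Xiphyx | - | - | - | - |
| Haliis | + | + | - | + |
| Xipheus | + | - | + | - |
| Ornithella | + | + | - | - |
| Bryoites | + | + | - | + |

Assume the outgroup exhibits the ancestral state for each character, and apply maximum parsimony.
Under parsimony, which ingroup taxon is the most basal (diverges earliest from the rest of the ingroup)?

The outgroup has state '-' for every character, so '+' is the derived state throughout.
All ingroup taxa share the derived state '+' for I; it defines the ingroup but does not resolve relationships within it.
II: derived state '+' in Bryoites, Haliis, and Ornithella only — synapomorphy for {Bryoites, Haliis, Ornithella}.
III: derived state '+' in Xipheus only — an autapomorphy, so it tells us nothing about relationships among taxa.
Only Bryoites and Haliis show the derived state '+' for IV, supporting them as a clade.
Most parsimonious ingroup topology: (((Haliis,Bryoites),Ornithella),Xipheus).
Xipheus is sister to the clade containing all other ingroup taxa, so it is the earliest-diverging (most basal) ingroup lineage.

Xipheus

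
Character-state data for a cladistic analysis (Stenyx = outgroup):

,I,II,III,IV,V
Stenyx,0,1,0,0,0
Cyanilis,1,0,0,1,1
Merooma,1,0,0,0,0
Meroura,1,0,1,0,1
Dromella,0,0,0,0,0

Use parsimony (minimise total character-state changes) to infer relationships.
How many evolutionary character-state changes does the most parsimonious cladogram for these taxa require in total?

5

Character polarity is set by the outgroup: the derived state is whichever differs from the outgroup's state, so for II the derived state is '0', and for the remaining characters it is '1'.
I (derived state '1') is shared by Cyanilis, Merooma, and Meroura — a synapomorphy uniting that clade.
All ingroup taxa share the derived state '0' for II; it defines the ingroup but does not resolve relationships within it.
III (derived state '1') is unique to Meroura (autapomorphy; uninformative for grouping).
IV (derived state '1') is unique to Cyanilis (autapomorphy; uninformative for grouping).
V (derived state '1') is shared by Cyanilis and Meroura — a synapomorphy uniting that clade.
Most parsimonious ingroup topology: (((Cyanilis,Meroura),Merooma),Dromella).
Changes per character on this tree: I: 1; II: 1; III: 1; IV: 1; V: 1.
Total = 5.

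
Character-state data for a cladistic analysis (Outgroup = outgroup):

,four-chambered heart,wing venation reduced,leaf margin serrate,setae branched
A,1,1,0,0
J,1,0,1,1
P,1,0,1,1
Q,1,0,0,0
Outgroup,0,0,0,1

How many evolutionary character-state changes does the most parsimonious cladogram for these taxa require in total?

Character polarity is set by the outgroup: the derived state is whichever differs from the outgroup's state, so for setae branched the derived state is '0', and for the remaining characters it is '1'.
All ingroup taxa share the derived state '1' for four-chambered heart; it defines the ingroup but does not resolve relationships within it.
wing venation reduced (derived state '1') is unique to A (autapomorphy; uninformative for grouping).
Only J and P show the derived state '1' for leaf margin serrate, supporting them as a clade.
setae branched: derived state '0' in A and Q only — synapomorphy for {A, Q}.
Most parsimonious ingroup topology: ((P,J),(Q,A)).
Changes per character on this tree: four-chambered heart: 1; wing venation reduced: 1; leaf margin serrate: 1; setae branched: 1.
Total = 4.

4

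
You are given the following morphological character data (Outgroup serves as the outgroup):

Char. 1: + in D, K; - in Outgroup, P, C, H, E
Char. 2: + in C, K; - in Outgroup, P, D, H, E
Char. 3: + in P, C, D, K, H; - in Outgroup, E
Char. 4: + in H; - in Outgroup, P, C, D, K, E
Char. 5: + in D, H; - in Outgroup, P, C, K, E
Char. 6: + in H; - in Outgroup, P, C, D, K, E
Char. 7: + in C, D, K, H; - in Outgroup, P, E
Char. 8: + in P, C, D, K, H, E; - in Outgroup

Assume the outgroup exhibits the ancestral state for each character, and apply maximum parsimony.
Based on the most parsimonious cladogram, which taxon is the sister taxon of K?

The outgroup has state '-' for every character, so '+' is the derived state throughout.
Char. 1 groups D and K, which is incompatible with the clades supported by the remaining characters; treating it as convergent (homoplasy) costs fewer steps than any alternative tree.
Only C and K show the derived state '+' for Char. 2, supporting them as a clade.
Only C, D, H, K, and P show the derived state '+' for Char. 3, supporting them as a clade.
Char. 4 (derived state '+') is unique to H (autapomorphy; uninformative for grouping).
Char. 5: derived state '+' in D and H only — synapomorphy for {D, H}.
Char. 6: derived state '+' in H only — an autapomorphy, so it tells us nothing about relationships among taxa.
Char. 7 (derived state '+') is shared by C, D, H, and K — a synapomorphy uniting that clade.
All ingroup taxa share the derived state '+' for Char. 8; it defines the ingroup but does not resolve relationships within it.
Most parsimonious ingroup topology: ((P,((C,K),(D,H))),E).
K and C form a cherry on this tree, so they are sister taxa.

C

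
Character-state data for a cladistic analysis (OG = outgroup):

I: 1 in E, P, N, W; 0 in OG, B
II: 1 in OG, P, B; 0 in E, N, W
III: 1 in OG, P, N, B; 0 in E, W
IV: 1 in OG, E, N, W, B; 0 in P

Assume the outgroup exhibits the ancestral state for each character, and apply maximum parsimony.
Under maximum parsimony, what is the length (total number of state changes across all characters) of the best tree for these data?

4

Character polarity is set by the outgroup: the derived state is whichever differs from the outgroup's state, so for II, III, IV the derived state is '0', and for the remaining characters it is '1'.
I: derived state '1' in E, N, P, and W only — synapomorphy for {E, N, P, W}.
II (derived state '0') is shared by E, N, and W — a synapomorphy uniting that clade.
III: derived state '0' in E and W only — synapomorphy for {E, W}.
IV: derived state '0' in P only — an autapomorphy, so it tells us nothing about relationships among taxa.
Most parsimonious ingroup topology: ((((E,W),N),P),B).
Changes per character on this tree: I: 1; II: 1; III: 1; IV: 1.
Total = 4.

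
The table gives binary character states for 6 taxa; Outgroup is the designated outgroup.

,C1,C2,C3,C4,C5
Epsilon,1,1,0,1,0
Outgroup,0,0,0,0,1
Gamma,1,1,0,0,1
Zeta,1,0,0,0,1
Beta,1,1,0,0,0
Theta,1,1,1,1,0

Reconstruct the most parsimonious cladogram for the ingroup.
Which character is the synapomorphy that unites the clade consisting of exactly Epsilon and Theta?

Character polarity is set by the outgroup: the derived state is whichever differs from the outgroup's state, so for C5 the derived state is '0', and for the remaining characters it is '1'.
All ingroup taxa share the derived state '1' for C1; it defines the ingroup but does not resolve relationships within it.
C2 (derived state '1') is shared by Beta, Epsilon, Gamma, and Theta — a synapomorphy uniting that clade.
C3: derived state '1' in Theta only — an autapomorphy, so it tells us nothing about relationships among taxa.
C4 (derived state '1') is shared by Epsilon and Theta — a synapomorphy uniting that clade.
C5 (derived state '0') is shared by Beta, Epsilon, and Theta — a synapomorphy uniting that clade.
Most parsimonious ingroup topology: (((Beta,(Epsilon,Theta)),Gamma),Zeta).
The clade {Epsilon, Theta} is supported by C4: its derived state '1' occurs in exactly those taxa and in no other taxon (including the outgroup).

C4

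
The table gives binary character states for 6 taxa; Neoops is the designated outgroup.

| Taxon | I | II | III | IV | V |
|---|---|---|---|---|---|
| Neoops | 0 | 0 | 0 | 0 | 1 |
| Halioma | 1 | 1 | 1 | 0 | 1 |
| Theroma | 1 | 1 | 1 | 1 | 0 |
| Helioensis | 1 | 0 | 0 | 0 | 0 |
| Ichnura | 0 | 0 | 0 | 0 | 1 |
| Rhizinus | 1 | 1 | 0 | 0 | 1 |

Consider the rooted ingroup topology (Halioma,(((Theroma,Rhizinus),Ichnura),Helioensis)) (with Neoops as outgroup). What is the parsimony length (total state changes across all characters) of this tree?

9

Map each character onto (Halioma,(((Theroma,Rhizinus),Ichnura),Helioensis)) (rooted by Neoops) and count the minimum state changes it requires (Fitch parsimony):
I: 2; II: 2; III: 2; IV: 1; V: 2.
Total tree length = 9.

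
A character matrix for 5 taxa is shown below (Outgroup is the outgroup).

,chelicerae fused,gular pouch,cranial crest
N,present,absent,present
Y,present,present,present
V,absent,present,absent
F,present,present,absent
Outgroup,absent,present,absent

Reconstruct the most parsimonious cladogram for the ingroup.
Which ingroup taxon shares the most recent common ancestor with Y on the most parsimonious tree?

Character polarity is set by the outgroup: the derived state is whichever differs from the outgroup's state, so for gular pouch the derived state is 'absent', and for the remaining characters it is 'present'.
Only F, N, and Y show the derived state 'present' for chelicerae fused, supporting them as a clade.
gular pouch: derived state 'absent' in N only — an autapomorphy, so it tells us nothing about relationships among taxa.
cranial crest: derived state 'present' in N and Y only — synapomorphy for {N, Y}.
Most parsimonious ingroup topology: (V,((Y,N),F)).
Y and N form a cherry on this tree, so they are sister taxa.

N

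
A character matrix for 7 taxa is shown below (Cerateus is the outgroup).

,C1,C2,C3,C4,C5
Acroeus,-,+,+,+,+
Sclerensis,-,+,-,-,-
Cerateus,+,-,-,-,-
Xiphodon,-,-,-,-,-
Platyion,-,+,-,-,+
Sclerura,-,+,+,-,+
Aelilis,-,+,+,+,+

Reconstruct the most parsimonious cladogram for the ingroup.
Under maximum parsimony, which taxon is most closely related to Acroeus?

Aelilis

Character polarity is set by the outgroup: the derived state is whichever differs from the outgroup's state, so for C1 the derived state is '-', and for the remaining characters it is '+'.
C1 (derived state '-') is shared by all ingroup taxa — unites the whole ingroup.
Only Acroeus, Aelilis, Platyion, Sclerensis, and Sclerura show the derived state '+' for C2, supporting them as a clade.
Only Acroeus, Aelilis, and Sclerura show the derived state '+' for C3, supporting them as a clade.
Only Acroeus and Aelilis show the derived state '+' for C4, supporting them as a clade.
C5 (derived state '+') is shared by Acroeus, Aelilis, Platyion, and Sclerura — a synapomorphy uniting that clade.
Most parsimonious ingroup topology: (((((Aelilis,Acroeus),Sclerura),Platyion),Sclerensis),Xiphodon).
Acroeus and Aelilis form a cherry on this tree, so they are sister taxa.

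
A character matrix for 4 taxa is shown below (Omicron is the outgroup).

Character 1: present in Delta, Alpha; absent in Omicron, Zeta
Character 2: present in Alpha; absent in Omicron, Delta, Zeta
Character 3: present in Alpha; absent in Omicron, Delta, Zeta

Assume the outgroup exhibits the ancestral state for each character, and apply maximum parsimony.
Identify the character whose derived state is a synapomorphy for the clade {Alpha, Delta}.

The outgroup has state 'absent' for every character, so 'present' is the derived state throughout.
Character 1 (derived state 'present') is shared by Alpha and Delta — a synapomorphy uniting that clade.
Character 2: derived state 'present' in Alpha only — an autapomorphy, so it tells us nothing about relationships among taxa.
Character 3: derived state 'present' in Alpha only — an autapomorphy, so it tells us nothing about relationships among taxa.
Most parsimonious ingroup topology: ((Delta,Alpha),Zeta).
The clade {Alpha, Delta} is supported by Character 1: its derived state 'present' occurs in exactly those taxa and in no other taxon (including the outgroup).

Character 1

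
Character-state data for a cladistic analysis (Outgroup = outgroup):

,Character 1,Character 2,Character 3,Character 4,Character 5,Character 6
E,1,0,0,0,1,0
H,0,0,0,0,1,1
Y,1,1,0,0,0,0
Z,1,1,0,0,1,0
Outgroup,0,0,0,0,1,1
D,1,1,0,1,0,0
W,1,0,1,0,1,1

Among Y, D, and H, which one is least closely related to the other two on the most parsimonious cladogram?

Character polarity is set by the outgroup: the derived state is whichever differs from the outgroup's state, so for Character 5, Character 6 the derived state is '0', and for the remaining characters it is '1'.
Only D, E, W, Y, and Z show the derived state '1' for Character 1, supporting them as a clade.
Character 2 (derived state '1') is shared by D, Y, and Z — a synapomorphy uniting that clade.
Character 3: derived state '1' in W only — an autapomorphy, so it tells us nothing about relationships among taxa.
Character 4 (derived state '1') is unique to D (autapomorphy; uninformative for grouping).
Character 5 (derived state '0') is shared by D and Y — a synapomorphy uniting that clade.
Only D, E, Y, and Z show the derived state '0' for Character 6, supporting them as a clade.
Most parsimonious ingroup topology: (((((D,Y),Z),E),W),H).
D and Y share a more recent common ancestor with each other than either does with H, so H is the least closely related of the three.

H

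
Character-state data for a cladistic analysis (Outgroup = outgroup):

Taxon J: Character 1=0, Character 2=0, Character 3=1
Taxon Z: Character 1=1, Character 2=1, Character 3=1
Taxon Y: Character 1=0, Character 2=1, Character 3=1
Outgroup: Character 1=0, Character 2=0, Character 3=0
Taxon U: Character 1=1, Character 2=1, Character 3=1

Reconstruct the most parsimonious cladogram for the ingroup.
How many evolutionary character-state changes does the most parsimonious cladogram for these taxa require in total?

The outgroup has state '0' for every character, so '1' is the derived state throughout.
Character 1 (derived state '1') is shared by Taxon U and Taxon Z — a synapomorphy uniting that clade.
Only Taxon U, Taxon Y, and Taxon Z show the derived state '1' for Character 2, supporting them as a clade.
Character 3 (derived state '1') is shared by all ingroup taxa — unites the whole ingroup.
Most parsimonious ingroup topology: ((Taxon Y,(Taxon U,Taxon Z)),Taxon J).
Changes per character on this tree: Character 1: 1; Character 2: 1; Character 3: 1.
Total = 3.

3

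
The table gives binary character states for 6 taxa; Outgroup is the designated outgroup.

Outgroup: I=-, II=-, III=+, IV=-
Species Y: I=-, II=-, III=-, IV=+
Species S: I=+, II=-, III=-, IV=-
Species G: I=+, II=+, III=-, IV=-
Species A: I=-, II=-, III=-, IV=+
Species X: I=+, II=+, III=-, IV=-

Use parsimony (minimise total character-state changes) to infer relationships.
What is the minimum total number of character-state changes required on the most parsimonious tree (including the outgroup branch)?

Character polarity is set by the outgroup: the derived state is whichever differs from the outgroup's state, so for III the derived state is '-', and for the remaining characters it is '+'.
I: derived state '+' in Species G, Species S, and Species X only — synapomorphy for {Species G, Species S, Species X}.
Only Species G and Species X show the derived state '+' for II, supporting them as a clade.
All ingroup taxa share the derived state '-' for III; it defines the ingroup but does not resolve relationships within it.
Only Species A and Species Y show the derived state '+' for IV, supporting them as a clade.
Most parsimonious ingroup topology: ((Species Y,Species A),(Species S,(Species G,Species X))).
Changes per character on this tree: I: 1; II: 1; III: 1; IV: 1.
Total = 4.

4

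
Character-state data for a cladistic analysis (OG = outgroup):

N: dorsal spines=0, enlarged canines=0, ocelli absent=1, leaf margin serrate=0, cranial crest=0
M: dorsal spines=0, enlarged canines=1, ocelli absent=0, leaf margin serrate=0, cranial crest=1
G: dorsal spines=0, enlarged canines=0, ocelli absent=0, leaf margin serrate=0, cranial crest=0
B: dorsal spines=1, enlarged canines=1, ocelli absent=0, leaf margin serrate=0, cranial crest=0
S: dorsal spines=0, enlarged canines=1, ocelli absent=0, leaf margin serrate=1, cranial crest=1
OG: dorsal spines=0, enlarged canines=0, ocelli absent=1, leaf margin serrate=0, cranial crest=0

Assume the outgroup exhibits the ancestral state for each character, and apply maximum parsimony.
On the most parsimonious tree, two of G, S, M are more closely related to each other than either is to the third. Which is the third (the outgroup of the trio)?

G

Character polarity is set by the outgroup: the derived state is whichever differs from the outgroup's state, so for ocelli absent the derived state is '0', and for the remaining characters it is '1'.
dorsal spines (derived state '1') is unique to B (autapomorphy; uninformative for grouping).
enlarged canines (derived state '1') is shared by B, M, and S — a synapomorphy uniting that clade.
ocelli absent (derived state '0') is shared by B, G, M, and S — a synapomorphy uniting that clade.
leaf margin serrate (derived state '1') is unique to S (autapomorphy; uninformative for grouping).
cranial crest (derived state '1') is shared by M and S — a synapomorphy uniting that clade.
Most parsimonious ingroup topology: ((((M,S),B),G),N).
M and S share a more recent common ancestor with each other than either does with G, so G is the least closely related of the three.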